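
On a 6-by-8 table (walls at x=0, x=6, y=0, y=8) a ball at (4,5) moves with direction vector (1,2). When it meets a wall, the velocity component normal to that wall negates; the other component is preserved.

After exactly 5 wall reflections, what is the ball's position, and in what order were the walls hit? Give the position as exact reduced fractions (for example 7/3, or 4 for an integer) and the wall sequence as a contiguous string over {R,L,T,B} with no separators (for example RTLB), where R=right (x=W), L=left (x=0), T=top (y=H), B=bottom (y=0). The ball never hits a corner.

1. t=3/2 → T at (11/2,8); v=(1,-2)
2. t=1/2 → R at (6,7); v=(-1,-2)
3. t=7/2 → B at (5/2,0); v=(-1,2)
4. t=5/2 → L at (0,5); v=(1,2)
5. t=3/2 → T at (3/2,8); v=(1,-2)

Final position: (3/2,8)
Wall sequence: TRBLT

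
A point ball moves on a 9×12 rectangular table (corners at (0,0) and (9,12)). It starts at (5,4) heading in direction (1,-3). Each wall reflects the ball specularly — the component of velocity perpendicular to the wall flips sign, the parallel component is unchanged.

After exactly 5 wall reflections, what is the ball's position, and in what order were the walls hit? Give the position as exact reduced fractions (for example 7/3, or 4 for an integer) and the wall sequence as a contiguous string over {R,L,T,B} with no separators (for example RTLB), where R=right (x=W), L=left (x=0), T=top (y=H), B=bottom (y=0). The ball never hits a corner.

Final position: (0,11)
Wall sequence: BRTBL

1. t=4/3 → B at (19/3,0); v=(1,3)
2. t=8/3 → R at (9,8); v=(-1,3)
3. t=4/3 → T at (23/3,12); v=(-1,-3)
4. t=4 → B at (11/3,0); v=(-1,3)
5. t=11/3 → L at (0,11); v=(1,3)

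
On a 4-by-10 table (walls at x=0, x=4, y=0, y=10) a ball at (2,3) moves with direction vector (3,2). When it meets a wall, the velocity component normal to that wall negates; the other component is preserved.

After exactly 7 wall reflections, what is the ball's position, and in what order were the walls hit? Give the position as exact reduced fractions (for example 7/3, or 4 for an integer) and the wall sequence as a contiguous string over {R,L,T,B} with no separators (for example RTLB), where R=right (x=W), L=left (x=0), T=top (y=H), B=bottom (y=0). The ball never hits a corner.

1. t=2/3 → R at (4,13/3); v=(-3,2)
2. t=4/3 → L at (0,7); v=(3,2)
3. t=4/3 → R at (4,29/3); v=(-3,2)
4. t=1/6 → T at (7/2,10); v=(-3,-2)
5. t=7/6 → L at (0,23/3); v=(3,-2)
6. t=4/3 → R at (4,5); v=(-3,-2)
7. t=4/3 → L at (0,7/3); v=(3,-2)

Final position: (0,7/3)
Wall sequence: RLRTLRL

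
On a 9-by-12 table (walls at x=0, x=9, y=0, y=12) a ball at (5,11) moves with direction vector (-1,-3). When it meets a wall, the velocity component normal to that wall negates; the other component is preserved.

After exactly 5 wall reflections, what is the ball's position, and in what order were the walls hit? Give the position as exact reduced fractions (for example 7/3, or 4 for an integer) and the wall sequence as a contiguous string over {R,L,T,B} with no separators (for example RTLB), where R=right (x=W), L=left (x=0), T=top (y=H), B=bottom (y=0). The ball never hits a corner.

Final position: (9,7)
Wall sequence: BLTBR

1. t=11/3 → B at (4/3,0); v=(-1,3)
2. t=4/3 → L at (0,4); v=(1,3)
3. t=8/3 → T at (8/3,12); v=(1,-3)
4. t=4 → B at (20/3,0); v=(1,3)
5. t=7/3 → R at (9,7); v=(-1,3)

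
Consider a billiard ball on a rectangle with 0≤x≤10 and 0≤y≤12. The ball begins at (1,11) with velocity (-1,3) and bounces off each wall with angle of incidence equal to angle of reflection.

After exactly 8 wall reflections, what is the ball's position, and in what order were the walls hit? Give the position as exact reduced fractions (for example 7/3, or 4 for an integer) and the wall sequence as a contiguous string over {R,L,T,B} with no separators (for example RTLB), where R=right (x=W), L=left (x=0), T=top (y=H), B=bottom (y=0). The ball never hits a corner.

Final position: (2/3,0)
Wall sequence: TLBTRBTB

1. t=1/3 → T at (2/3,12); v=(-1,-3)
2. t=2/3 → L at (0,10); v=(1,-3)
3. t=10/3 → B at (10/3,0); v=(1,3)
4. t=4 → T at (22/3,12); v=(1,-3)
5. t=8/3 → R at (10,4); v=(-1,-3)
6. t=4/3 → B at (26/3,0); v=(-1,3)
7. t=4 → T at (14/3,12); v=(-1,-3)
8. t=4 → B at (2/3,0); v=(-1,3)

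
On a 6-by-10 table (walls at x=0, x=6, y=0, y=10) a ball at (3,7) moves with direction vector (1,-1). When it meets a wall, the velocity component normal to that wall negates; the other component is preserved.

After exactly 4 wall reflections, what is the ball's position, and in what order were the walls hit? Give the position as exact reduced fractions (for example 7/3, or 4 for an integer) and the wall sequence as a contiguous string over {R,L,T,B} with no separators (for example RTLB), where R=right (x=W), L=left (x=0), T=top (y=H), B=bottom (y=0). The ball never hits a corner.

1. t=3 → R at (6,4); v=(-1,-1)
2. t=4 → B at (2,0); v=(-1,1)
3. t=2 → L at (0,2); v=(1,1)
4. t=6 → R at (6,8); v=(-1,1)

Final position: (6,8)
Wall sequence: RBLR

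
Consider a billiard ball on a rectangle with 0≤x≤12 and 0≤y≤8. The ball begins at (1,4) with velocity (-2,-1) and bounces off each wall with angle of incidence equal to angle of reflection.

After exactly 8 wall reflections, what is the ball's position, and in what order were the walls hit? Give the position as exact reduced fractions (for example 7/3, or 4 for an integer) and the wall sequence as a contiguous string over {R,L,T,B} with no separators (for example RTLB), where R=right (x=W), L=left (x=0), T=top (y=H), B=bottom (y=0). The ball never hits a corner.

1. t=1/2 → L at (0,7/2); v=(2,-1)
2. t=7/2 → B at (7,0); v=(2,1)
3. t=5/2 → R at (12,5/2); v=(-2,1)
4. t=11/2 → T at (1,8); v=(-2,-1)
5. t=1/2 → L at (0,15/2); v=(2,-1)
6. t=6 → R at (12,3/2); v=(-2,-1)
7. t=3/2 → B at (9,0); v=(-2,1)
8. t=9/2 → L at (0,9/2); v=(2,1)

Final position: (0,9/2)
Wall sequence: LBRTLRBL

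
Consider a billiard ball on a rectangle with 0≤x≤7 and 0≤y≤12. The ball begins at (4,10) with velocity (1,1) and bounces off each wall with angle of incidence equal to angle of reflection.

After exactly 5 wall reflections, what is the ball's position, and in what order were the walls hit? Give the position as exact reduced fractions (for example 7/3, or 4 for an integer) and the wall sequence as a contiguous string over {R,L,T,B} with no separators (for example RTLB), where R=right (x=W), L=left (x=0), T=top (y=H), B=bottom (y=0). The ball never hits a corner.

Final position: (7,3)
Wall sequence: TRLBR

1. t=2 → T at (6,12); v=(1,-1)
2. t=1 → R at (7,11); v=(-1,-1)
3. t=7 → L at (0,4); v=(1,-1)
4. t=4 → B at (4,0); v=(1,1)
5. t=3 → R at (7,3); v=(-1,1)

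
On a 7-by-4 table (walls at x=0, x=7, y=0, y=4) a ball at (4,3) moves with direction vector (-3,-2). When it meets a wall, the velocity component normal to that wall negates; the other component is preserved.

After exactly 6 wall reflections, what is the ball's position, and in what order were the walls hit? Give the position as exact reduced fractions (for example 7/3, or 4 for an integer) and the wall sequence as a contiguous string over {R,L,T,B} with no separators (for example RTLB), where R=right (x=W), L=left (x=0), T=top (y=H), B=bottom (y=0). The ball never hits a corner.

1. t=4/3 → L at (0,1/3); v=(3,-2)
2. t=1/6 → B at (1/2,0); v=(3,2)
3. t=2 → T at (13/2,4); v=(3,-2)
4. t=1/6 → R at (7,11/3); v=(-3,-2)
5. t=11/6 → B at (3/2,0); v=(-3,2)
6. t=1/2 → L at (0,1); v=(3,2)

Final position: (0,1)
Wall sequence: LBTRBL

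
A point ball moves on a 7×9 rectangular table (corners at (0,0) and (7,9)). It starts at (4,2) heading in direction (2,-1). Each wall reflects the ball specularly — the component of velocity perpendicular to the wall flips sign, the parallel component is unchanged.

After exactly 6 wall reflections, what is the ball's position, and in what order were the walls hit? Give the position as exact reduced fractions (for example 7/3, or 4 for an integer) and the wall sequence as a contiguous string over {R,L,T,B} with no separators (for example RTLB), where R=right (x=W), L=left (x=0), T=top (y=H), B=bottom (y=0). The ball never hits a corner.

Final position: (0,8)
Wall sequence: RBLRTL

1. t=3/2 → R at (7,1/2); v=(-2,-1)
2. t=1/2 → B at (6,0); v=(-2,1)
3. t=3 → L at (0,3); v=(2,1)
4. t=7/2 → R at (7,13/2); v=(-2,1)
5. t=5/2 → T at (2,9); v=(-2,-1)
6. t=1 → L at (0,8); v=(2,-1)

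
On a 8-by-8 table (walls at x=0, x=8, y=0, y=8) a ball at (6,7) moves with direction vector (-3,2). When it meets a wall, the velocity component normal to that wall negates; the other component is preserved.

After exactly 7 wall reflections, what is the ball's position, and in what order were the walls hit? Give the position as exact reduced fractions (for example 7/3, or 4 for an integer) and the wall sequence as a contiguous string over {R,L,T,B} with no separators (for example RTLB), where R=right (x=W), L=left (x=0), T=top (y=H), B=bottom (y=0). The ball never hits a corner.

Final position: (8,5)
Wall sequence: TLBRLTR

1. t=1/2 → T at (9/2,8); v=(-3,-2)
2. t=3/2 → L at (0,5); v=(3,-2)
3. t=5/2 → B at (15/2,0); v=(3,2)
4. t=1/6 → R at (8,1/3); v=(-3,2)
5. t=8/3 → L at (0,17/3); v=(3,2)
6. t=7/6 → T at (7/2,8); v=(3,-2)
7. t=3/2 → R at (8,5); v=(-3,-2)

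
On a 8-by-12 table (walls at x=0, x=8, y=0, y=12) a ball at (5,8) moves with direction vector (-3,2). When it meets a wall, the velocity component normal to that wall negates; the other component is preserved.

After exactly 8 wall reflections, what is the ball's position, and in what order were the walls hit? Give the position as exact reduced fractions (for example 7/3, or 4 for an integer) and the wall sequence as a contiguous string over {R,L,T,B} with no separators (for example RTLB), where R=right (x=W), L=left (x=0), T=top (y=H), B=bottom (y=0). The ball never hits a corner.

Final position: (5,12)
Wall sequence: LTRLBRLT

1. t=5/3 → L at (0,34/3); v=(3,2)
2. t=1/3 → T at (1,12); v=(3,-2)
3. t=7/3 → R at (8,22/3); v=(-3,-2)
4. t=8/3 → L at (0,2); v=(3,-2)
5. t=1 → B at (3,0); v=(3,2)
6. t=5/3 → R at (8,10/3); v=(-3,2)
7. t=8/3 → L at (0,26/3); v=(3,2)
8. t=5/3 → T at (5,12); v=(3,-2)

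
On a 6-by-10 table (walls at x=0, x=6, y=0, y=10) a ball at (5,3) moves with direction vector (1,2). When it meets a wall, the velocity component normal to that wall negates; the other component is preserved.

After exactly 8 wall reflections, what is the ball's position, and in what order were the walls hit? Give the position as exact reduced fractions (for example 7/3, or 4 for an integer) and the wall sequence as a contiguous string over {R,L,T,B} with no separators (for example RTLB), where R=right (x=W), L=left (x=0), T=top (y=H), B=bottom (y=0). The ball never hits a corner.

1. t=1 → R at (6,5); v=(-1,2)
2. t=5/2 → T at (7/2,10); v=(-1,-2)
3. t=7/2 → L at (0,3); v=(1,-2)
4. t=3/2 → B at (3/2,0); v=(1,2)
5. t=9/2 → R at (6,9); v=(-1,2)
6. t=1/2 → T at (11/2,10); v=(-1,-2)
7. t=5 → B at (1/2,0); v=(-1,2)
8. t=1/2 → L at (0,1); v=(1,2)

Final position: (0,1)
Wall sequence: RTLBRTBL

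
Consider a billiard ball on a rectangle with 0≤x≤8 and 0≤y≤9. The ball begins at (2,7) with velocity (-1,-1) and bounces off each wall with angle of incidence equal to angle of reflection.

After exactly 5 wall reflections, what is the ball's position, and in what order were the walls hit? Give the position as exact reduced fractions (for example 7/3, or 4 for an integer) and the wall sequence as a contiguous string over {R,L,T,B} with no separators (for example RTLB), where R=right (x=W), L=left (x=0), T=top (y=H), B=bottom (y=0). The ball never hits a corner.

Final position: (0,7)
Wall sequence: LBRTL

1. t=2 → L at (0,5); v=(1,-1)
2. t=5 → B at (5,0); v=(1,1)
3. t=3 → R at (8,3); v=(-1,1)
4. t=6 → T at (2,9); v=(-1,-1)
5. t=2 → L at (0,7); v=(1,-1)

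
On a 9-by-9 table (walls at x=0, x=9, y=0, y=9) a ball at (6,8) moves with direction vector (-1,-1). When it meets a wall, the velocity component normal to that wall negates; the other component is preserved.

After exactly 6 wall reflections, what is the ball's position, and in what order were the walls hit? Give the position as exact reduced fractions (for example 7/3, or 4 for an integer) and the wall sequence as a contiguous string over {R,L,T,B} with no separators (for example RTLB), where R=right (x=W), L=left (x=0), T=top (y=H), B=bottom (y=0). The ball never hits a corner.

Final position: (2,0)
Wall sequence: LBRTLB

1. t=6 → L at (0,2); v=(1,-1)
2. t=2 → B at (2,0); v=(1,1)
3. t=7 → R at (9,7); v=(-1,1)
4. t=2 → T at (7,9); v=(-1,-1)
5. t=7 → L at (0,2); v=(1,-1)
6. t=2 → B at (2,0); v=(1,1)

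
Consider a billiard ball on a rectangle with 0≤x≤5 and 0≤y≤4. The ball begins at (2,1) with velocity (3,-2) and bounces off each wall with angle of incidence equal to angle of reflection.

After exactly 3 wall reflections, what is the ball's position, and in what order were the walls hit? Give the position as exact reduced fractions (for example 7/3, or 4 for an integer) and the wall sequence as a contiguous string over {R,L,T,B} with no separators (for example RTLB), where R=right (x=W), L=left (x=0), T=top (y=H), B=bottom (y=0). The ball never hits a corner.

Final position: (1/2,4)
Wall sequence: BRT

1. t=1/2 → B at (7/2,0); v=(3,2)
2. t=1/2 → R at (5,1); v=(-3,2)
3. t=3/2 → T at (1/2,4); v=(-3,-2)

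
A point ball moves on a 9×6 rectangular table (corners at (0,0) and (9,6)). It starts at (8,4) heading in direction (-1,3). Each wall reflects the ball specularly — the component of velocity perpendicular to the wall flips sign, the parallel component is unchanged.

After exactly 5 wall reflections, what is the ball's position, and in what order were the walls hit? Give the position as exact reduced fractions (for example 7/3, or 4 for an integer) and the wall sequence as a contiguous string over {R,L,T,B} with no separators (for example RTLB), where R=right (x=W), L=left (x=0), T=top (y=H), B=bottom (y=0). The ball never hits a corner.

1. t=2/3 → T at (22/3,6); v=(-1,-3)
2. t=2 → B at (16/3,0); v=(-1,3)
3. t=2 → T at (10/3,6); v=(-1,-3)
4. t=2 → B at (4/3,0); v=(-1,3)
5. t=4/3 → L at (0,4); v=(1,3)

Final position: (0,4)
Wall sequence: TBTBL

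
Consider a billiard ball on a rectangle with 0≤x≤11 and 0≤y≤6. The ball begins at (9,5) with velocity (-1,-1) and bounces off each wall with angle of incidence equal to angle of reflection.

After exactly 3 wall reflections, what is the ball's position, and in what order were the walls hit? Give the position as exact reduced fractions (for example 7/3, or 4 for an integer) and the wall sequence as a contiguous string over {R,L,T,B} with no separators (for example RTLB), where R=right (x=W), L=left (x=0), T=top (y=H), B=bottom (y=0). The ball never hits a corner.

1. t=5 → B at (4,0); v=(-1,1)
2. t=4 → L at (0,4); v=(1,1)
3. t=2 → T at (2,6); v=(1,-1)

Final position: (2,6)
Wall sequence: BLT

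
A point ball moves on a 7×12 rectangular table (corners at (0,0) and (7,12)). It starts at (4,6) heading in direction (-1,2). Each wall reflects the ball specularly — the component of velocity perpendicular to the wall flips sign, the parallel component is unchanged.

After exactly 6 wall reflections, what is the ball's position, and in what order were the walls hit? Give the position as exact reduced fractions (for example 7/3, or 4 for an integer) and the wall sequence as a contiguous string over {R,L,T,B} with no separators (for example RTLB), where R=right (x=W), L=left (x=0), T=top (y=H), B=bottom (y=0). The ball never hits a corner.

1. t=3 → T at (1,12); v=(-1,-2)
2. t=1 → L at (0,10); v=(1,-2)
3. t=5 → B at (5,0); v=(1,2)
4. t=2 → R at (7,4); v=(-1,2)
5. t=4 → T at (3,12); v=(-1,-2)
6. t=3 → L at (0,6); v=(1,-2)

Final position: (0,6)
Wall sequence: TLBRTL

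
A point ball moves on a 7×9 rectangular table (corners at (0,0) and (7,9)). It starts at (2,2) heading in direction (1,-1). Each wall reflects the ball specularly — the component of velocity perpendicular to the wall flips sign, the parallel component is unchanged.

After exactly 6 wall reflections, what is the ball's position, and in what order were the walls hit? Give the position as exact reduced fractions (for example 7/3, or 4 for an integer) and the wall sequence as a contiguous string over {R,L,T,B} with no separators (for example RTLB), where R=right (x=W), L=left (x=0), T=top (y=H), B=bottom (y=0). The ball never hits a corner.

Final position: (6,0)
Wall sequence: BRTLRB

1. t=2 → B at (4,0); v=(1,1)
2. t=3 → R at (7,3); v=(-1,1)
3. t=6 → T at (1,9); v=(-1,-1)
4. t=1 → L at (0,8); v=(1,-1)
5. t=7 → R at (7,1); v=(-1,-1)
6. t=1 → B at (6,0); v=(-1,1)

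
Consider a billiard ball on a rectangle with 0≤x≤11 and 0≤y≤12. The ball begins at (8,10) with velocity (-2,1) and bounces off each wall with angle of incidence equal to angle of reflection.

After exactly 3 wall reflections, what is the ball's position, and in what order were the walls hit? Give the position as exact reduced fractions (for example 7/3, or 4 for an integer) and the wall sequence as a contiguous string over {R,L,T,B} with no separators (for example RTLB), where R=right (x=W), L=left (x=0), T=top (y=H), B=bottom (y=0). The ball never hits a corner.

Final position: (11,9/2)
Wall sequence: TLR

1. t=2 → T at (4,12); v=(-2,-1)
2. t=2 → L at (0,10); v=(2,-1)
3. t=11/2 → R at (11,9/2); v=(-2,-1)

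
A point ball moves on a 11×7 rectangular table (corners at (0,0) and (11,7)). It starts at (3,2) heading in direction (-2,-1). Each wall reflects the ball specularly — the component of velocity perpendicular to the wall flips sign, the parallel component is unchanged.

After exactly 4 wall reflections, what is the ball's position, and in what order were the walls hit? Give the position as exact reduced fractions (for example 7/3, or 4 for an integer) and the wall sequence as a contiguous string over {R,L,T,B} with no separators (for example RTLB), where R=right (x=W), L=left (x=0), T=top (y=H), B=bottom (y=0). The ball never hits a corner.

Final position: (7,7)
Wall sequence: LBRT

1. t=3/2 → L at (0,1/2); v=(2,-1)
2. t=1/2 → B at (1,0); v=(2,1)
3. t=5 → R at (11,5); v=(-2,1)
4. t=2 → T at (7,7); v=(-2,-1)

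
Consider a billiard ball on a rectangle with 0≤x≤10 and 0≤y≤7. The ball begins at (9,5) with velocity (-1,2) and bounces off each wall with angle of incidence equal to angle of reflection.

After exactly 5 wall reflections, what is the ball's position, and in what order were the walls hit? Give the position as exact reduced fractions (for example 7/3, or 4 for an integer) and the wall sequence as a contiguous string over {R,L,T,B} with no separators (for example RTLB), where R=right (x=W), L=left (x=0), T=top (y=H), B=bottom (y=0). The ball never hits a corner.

1. t=1 → T at (8,7); v=(-1,-2)
2. t=7/2 → B at (9/2,0); v=(-1,2)
3. t=7/2 → T at (1,7); v=(-1,-2)
4. t=1 → L at (0,5); v=(1,-2)
5. t=5/2 → B at (5/2,0); v=(1,2)

Final position: (5/2,0)
Wall sequence: TBTLB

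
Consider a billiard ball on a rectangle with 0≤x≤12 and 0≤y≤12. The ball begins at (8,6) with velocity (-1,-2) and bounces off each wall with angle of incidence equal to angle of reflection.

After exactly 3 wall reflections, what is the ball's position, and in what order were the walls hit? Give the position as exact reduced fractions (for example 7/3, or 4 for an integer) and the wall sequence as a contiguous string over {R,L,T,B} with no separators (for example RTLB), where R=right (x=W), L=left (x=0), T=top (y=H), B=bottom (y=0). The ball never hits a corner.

1. t=3 → B at (5,0); v=(-1,2)
2. t=5 → L at (0,10); v=(1,2)
3. t=1 → T at (1,12); v=(1,-2)

Final position: (1,12)
Wall sequence: BLT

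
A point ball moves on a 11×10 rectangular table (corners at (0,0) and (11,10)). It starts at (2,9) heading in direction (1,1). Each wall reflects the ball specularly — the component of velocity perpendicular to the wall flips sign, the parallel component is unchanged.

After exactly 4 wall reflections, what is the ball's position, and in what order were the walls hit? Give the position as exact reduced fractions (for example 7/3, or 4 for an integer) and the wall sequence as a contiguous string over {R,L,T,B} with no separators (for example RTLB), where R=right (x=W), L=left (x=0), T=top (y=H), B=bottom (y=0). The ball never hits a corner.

1. t=1 → T at (3,10); v=(1,-1)
2. t=8 → R at (11,2); v=(-1,-1)
3. t=2 → B at (9,0); v=(-1,1)
4. t=9 → L at (0,9); v=(1,1)

Final position: (0,9)
Wall sequence: TRBL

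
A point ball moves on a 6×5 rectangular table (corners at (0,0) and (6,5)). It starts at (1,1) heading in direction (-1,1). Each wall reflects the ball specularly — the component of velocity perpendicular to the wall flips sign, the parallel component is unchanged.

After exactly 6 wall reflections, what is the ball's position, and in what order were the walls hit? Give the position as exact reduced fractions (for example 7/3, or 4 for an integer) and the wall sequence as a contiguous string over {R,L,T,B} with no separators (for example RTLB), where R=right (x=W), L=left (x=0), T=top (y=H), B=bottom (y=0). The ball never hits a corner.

1. t=1 → L at (0,2); v=(1,1)
2. t=3 → T at (3,5); v=(1,-1)
3. t=3 → R at (6,2); v=(-1,-1)
4. t=2 → B at (4,0); v=(-1,1)
5. t=4 → L at (0,4); v=(1,1)
6. t=1 → T at (1,5); v=(1,-1)

Final position: (1,5)
Wall sequence: LTRBLT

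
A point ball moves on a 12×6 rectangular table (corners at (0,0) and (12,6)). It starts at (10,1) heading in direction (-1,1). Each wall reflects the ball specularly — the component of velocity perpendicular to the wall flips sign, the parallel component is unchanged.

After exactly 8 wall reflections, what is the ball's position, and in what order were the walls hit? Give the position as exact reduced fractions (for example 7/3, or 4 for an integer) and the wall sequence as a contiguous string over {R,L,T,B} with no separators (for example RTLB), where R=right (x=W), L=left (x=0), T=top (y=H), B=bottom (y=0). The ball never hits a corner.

1. t=5 → T at (5,6); v=(-1,-1)
2. t=5 → L at (0,1); v=(1,-1)
3. t=1 → B at (1,0); v=(1,1)
4. t=6 → T at (7,6); v=(1,-1)
5. t=5 → R at (12,1); v=(-1,-1)
6. t=1 → B at (11,0); v=(-1,1)
7. t=6 → T at (5,6); v=(-1,-1)
8. t=5 → L at (0,1); v=(1,-1)

Final position: (0,1)
Wall sequence: TLBTRBTL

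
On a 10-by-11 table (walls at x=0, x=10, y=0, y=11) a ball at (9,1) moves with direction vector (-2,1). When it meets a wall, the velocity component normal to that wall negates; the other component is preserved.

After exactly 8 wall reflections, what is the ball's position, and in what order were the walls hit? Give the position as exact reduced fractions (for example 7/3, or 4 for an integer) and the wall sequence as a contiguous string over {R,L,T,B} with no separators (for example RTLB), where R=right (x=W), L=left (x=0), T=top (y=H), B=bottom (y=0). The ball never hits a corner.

1. t=9/2 → L at (0,11/2); v=(2,1)
2. t=5 → R at (10,21/2); v=(-2,1)
3. t=1/2 → T at (9,11); v=(-2,-1)
4. t=9/2 → L at (0,13/2); v=(2,-1)
5. t=5 → R at (10,3/2); v=(-2,-1)
6. t=3/2 → B at (7,0); v=(-2,1)
7. t=7/2 → L at (0,7/2); v=(2,1)
8. t=5 → R at (10,17/2); v=(-2,1)

Final position: (10,17/2)
Wall sequence: LRTLRBLR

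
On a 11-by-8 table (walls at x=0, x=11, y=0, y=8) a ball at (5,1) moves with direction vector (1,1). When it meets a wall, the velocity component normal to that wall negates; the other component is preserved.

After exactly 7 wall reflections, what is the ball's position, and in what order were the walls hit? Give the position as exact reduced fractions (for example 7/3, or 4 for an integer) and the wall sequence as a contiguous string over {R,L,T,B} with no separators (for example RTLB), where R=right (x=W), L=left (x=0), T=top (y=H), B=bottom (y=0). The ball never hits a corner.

1. t=6 → R at (11,7); v=(-1,1)
2. t=1 → T at (10,8); v=(-1,-1)
3. t=8 → B at (2,0); v=(-1,1)
4. t=2 → L at (0,2); v=(1,1)
5. t=6 → T at (6,8); v=(1,-1)
6. t=5 → R at (11,3); v=(-1,-1)
7. t=3 → B at (8,0); v=(-1,1)

Final position: (8,0)
Wall sequence: RTBLTRB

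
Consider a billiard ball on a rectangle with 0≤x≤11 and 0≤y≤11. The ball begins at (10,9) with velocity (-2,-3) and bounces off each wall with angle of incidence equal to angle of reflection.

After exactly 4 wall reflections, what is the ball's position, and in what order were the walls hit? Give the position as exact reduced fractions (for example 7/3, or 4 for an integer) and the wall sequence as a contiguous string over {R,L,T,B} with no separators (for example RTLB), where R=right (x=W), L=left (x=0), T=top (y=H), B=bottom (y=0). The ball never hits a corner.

1. t=3 → B at (4,0); v=(-2,3)
2. t=2 → L at (0,6); v=(2,3)
3. t=5/3 → T at (10/3,11); v=(2,-3)
4. t=11/3 → B at (32/3,0); v=(2,3)

Final position: (32/3,0)
Wall sequence: BLTB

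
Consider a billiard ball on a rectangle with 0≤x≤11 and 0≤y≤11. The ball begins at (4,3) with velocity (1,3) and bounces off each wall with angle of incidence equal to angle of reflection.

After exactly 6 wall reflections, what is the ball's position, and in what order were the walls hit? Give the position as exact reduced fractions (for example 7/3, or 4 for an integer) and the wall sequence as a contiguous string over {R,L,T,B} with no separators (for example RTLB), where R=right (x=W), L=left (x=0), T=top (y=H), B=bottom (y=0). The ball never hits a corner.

Final position: (2/3,11)
Wall sequence: TBRTBT

1. t=8/3 → T at (20/3,11); v=(1,-3)
2. t=11/3 → B at (31/3,0); v=(1,3)
3. t=2/3 → R at (11,2); v=(-1,3)
4. t=3 → T at (8,11); v=(-1,-3)
5. t=11/3 → B at (13/3,0); v=(-1,3)
6. t=11/3 → T at (2/3,11); v=(-1,-3)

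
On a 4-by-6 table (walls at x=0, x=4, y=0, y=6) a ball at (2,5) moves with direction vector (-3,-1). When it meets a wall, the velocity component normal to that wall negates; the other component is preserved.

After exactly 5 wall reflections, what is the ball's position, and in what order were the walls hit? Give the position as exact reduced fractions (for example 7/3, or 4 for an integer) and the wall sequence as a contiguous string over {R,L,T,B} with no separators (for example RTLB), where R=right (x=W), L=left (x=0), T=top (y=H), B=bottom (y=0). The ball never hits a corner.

Final position: (3,0)
Wall sequence: LRLRB

1. t=2/3 → L at (0,13/3); v=(3,-1)
2. t=4/3 → R at (4,3); v=(-3,-1)
3. t=4/3 → L at (0,5/3); v=(3,-1)
4. t=4/3 → R at (4,1/3); v=(-3,-1)
5. t=1/3 → B at (3,0); v=(-3,1)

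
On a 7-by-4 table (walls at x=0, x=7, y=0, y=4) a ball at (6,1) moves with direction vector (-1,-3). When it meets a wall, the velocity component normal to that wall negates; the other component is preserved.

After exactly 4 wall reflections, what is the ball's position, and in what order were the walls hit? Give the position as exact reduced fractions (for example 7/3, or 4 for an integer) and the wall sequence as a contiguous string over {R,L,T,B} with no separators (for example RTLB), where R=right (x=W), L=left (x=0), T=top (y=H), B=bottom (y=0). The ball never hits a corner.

Final position: (5/3,4)
Wall sequence: BTBT

1. t=1/3 → B at (17/3,0); v=(-1,3)
2. t=4/3 → T at (13/3,4); v=(-1,-3)
3. t=4/3 → B at (3,0); v=(-1,3)
4. t=4/3 → T at (5/3,4); v=(-1,-3)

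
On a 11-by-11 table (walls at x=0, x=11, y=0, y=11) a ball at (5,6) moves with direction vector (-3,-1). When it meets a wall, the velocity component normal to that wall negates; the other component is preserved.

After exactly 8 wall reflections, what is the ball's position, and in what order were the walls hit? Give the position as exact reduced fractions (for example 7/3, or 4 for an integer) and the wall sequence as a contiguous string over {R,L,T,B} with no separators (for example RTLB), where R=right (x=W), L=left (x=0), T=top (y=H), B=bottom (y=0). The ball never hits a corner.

1. t=5/3 → L at (0,13/3); v=(3,-1)
2. t=11/3 → R at (11,2/3); v=(-3,-1)
3. t=2/3 → B at (9,0); v=(-3,1)
4. t=3 → L at (0,3); v=(3,1)
5. t=11/3 → R at (11,20/3); v=(-3,1)
6. t=11/3 → L at (0,31/3); v=(3,1)
7. t=2/3 → T at (2,11); v=(3,-1)
8. t=3 → R at (11,8); v=(-3,-1)

Final position: (11,8)
Wall sequence: LRBLRLTR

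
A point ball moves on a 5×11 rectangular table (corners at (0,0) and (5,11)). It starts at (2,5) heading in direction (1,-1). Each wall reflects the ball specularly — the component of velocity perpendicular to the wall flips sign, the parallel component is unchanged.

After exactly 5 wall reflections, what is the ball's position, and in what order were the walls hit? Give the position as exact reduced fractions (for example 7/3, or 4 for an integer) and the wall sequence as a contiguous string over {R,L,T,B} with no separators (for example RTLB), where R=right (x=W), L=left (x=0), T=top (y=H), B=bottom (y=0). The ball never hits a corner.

Final position: (2,11)
Wall sequence: RBLRT

1. t=3 → R at (5,2); v=(-1,-1)
2. t=2 → B at (3,0); v=(-1,1)
3. t=3 → L at (0,3); v=(1,1)
4. t=5 → R at (5,8); v=(-1,1)
5. t=3 → T at (2,11); v=(-1,-1)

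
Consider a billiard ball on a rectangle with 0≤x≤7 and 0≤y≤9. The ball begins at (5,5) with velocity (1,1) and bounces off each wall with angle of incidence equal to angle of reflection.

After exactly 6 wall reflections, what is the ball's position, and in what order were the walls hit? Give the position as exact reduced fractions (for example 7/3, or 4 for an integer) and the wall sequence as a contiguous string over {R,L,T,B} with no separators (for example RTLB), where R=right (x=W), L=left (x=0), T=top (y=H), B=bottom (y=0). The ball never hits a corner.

Final position: (1,9)
Wall sequence: RTLBRT

1. t=2 → R at (7,7); v=(-1,1)
2. t=2 → T at (5,9); v=(-1,-1)
3. t=5 → L at (0,4); v=(1,-1)
4. t=4 → B at (4,0); v=(1,1)
5. t=3 → R at (7,3); v=(-1,1)
6. t=6 → T at (1,9); v=(-1,-1)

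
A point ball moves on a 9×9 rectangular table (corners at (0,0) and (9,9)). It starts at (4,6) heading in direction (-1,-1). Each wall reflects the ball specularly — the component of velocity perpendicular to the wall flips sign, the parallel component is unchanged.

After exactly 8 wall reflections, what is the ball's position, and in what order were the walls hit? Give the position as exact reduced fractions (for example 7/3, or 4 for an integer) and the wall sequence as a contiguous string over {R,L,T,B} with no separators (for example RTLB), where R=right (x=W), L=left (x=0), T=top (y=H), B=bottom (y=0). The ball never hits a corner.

Final position: (7,9)
Wall sequence: LBRTLBRT

1. t=4 → L at (0,2); v=(1,-1)
2. t=2 → B at (2,0); v=(1,1)
3. t=7 → R at (9,7); v=(-1,1)
4. t=2 → T at (7,9); v=(-1,-1)
5. t=7 → L at (0,2); v=(1,-1)
6. t=2 → B at (2,0); v=(1,1)
7. t=7 → R at (9,7); v=(-1,1)
8. t=2 → T at (7,9); v=(-1,-1)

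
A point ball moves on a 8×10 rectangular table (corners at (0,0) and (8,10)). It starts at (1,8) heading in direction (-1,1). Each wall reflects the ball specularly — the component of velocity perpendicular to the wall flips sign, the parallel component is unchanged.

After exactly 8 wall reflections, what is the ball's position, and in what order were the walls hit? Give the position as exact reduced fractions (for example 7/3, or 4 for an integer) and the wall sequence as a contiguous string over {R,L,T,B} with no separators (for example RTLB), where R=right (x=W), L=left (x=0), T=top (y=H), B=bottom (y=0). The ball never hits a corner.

1. t=1 → L at (0,9); v=(1,1)
2. t=1 → T at (1,10); v=(1,-1)
3. t=7 → R at (8,3); v=(-1,-1)
4. t=3 → B at (5,0); v=(-1,1)
5. t=5 → L at (0,5); v=(1,1)
6. t=5 → T at (5,10); v=(1,-1)
7. t=3 → R at (8,7); v=(-1,-1)
8. t=7 → B at (1,0); v=(-1,1)

Final position: (1,0)
Wall sequence: LTRBLTRB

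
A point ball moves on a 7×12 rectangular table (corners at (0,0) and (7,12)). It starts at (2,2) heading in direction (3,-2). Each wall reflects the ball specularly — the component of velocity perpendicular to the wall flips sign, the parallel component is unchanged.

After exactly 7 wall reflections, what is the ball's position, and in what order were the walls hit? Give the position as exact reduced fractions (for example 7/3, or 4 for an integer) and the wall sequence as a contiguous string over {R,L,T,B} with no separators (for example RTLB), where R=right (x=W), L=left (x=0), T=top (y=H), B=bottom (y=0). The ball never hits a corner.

1. t=1 → B at (5,0); v=(3,2)
2. t=2/3 → R at (7,4/3); v=(-3,2)
3. t=7/3 → L at (0,6); v=(3,2)
4. t=7/3 → R at (7,32/3); v=(-3,2)
5. t=2/3 → T at (5,12); v=(-3,-2)
6. t=5/3 → L at (0,26/3); v=(3,-2)
7. t=7/3 → R at (7,4); v=(-3,-2)

Final position: (7,4)
Wall sequence: BRLRTLR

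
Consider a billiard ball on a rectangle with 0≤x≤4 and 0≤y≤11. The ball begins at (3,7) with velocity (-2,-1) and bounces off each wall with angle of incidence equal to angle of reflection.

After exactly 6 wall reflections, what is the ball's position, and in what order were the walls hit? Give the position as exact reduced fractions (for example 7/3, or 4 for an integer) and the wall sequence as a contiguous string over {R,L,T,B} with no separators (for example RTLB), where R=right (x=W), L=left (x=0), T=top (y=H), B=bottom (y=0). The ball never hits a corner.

Final position: (0,5/2)
Wall sequence: LRLBRL

1. t=3/2 → L at (0,11/2); v=(2,-1)
2. t=2 → R at (4,7/2); v=(-2,-1)
3. t=2 → L at (0,3/2); v=(2,-1)
4. t=3/2 → B at (3,0); v=(2,1)
5. t=1/2 → R at (4,1/2); v=(-2,1)
6. t=2 → L at (0,5/2); v=(2,1)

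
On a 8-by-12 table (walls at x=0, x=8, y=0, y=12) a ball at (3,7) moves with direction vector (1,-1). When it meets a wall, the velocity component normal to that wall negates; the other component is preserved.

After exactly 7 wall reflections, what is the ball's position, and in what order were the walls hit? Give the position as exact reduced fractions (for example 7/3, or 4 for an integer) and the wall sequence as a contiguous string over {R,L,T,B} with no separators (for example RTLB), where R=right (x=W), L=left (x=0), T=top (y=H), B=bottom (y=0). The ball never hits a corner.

Final position: (2,0)
Wall sequence: RBLTRLB

1. t=5 → R at (8,2); v=(-1,-1)
2. t=2 → B at (6,0); v=(-1,1)
3. t=6 → L at (0,6); v=(1,1)
4. t=6 → T at (6,12); v=(1,-1)
5. t=2 → R at (8,10); v=(-1,-1)
6. t=8 → L at (0,2); v=(1,-1)
7. t=2 → B at (2,0); v=(1,1)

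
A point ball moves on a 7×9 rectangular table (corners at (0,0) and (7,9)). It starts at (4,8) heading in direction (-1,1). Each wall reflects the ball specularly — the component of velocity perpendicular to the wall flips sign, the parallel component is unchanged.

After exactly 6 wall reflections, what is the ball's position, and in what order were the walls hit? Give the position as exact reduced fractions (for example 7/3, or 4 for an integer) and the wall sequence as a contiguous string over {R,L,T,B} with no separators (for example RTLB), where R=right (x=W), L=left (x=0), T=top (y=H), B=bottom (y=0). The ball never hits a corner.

1. t=1 → T at (3,9); v=(-1,-1)
2. t=3 → L at (0,6); v=(1,-1)
3. t=6 → B at (6,0); v=(1,1)
4. t=1 → R at (7,1); v=(-1,1)
5. t=7 → L at (0,8); v=(1,1)
6. t=1 → T at (1,9); v=(1,-1)

Final position: (1,9)
Wall sequence: TLBRLT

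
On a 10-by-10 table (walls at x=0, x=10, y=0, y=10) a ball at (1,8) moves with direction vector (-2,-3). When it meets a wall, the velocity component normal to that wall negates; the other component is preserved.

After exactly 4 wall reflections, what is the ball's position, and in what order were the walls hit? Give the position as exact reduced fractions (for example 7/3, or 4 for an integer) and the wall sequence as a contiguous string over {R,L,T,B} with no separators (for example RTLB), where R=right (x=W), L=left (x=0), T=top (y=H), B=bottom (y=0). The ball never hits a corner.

Final position: (9,10)
Wall sequence: LBRT

1. t=1/2 → L at (0,13/2); v=(2,-3)
2. t=13/6 → B at (13/3,0); v=(2,3)
3. t=17/6 → R at (10,17/2); v=(-2,3)
4. t=1/2 → T at (9,10); v=(-2,-3)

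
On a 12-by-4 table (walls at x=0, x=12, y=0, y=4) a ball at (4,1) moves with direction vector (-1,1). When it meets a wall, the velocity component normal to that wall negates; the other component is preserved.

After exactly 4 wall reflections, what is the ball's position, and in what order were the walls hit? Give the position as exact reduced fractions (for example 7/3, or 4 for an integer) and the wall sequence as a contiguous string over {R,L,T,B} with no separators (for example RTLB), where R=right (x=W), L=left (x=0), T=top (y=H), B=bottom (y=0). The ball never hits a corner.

Final position: (7,4)
Wall sequence: TLBT

1. t=3 → T at (1,4); v=(-1,-1)
2. t=1 → L at (0,3); v=(1,-1)
3. t=3 → B at (3,0); v=(1,1)
4. t=4 → T at (7,4); v=(1,-1)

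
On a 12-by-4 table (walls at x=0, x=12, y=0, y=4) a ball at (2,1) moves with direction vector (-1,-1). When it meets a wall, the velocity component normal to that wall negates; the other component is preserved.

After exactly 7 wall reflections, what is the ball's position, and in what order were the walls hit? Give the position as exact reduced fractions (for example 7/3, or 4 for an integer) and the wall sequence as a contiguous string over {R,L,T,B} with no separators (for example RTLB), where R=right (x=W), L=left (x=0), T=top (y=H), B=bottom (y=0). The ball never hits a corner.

Final position: (9,0)
Wall sequence: BLTBTRB

1. t=1 → B at (1,0); v=(-1,1)
2. t=1 → L at (0,1); v=(1,1)
3. t=3 → T at (3,4); v=(1,-1)
4. t=4 → B at (7,0); v=(1,1)
5. t=4 → T at (11,4); v=(1,-1)
6. t=1 → R at (12,3); v=(-1,-1)
7. t=3 → B at (9,0); v=(-1,1)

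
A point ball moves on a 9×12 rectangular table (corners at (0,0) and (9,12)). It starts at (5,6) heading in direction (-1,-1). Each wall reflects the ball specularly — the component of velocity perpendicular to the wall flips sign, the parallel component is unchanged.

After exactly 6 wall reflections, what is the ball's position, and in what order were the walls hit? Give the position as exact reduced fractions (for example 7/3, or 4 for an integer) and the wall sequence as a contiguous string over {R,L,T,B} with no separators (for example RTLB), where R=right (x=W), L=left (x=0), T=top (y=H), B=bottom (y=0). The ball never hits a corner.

Final position: (7,0)
Wall sequence: LBRTLB

1. t=5 → L at (0,1); v=(1,-1)
2. t=1 → B at (1,0); v=(1,1)
3. t=8 → R at (9,8); v=(-1,1)
4. t=4 → T at (5,12); v=(-1,-1)
5. t=5 → L at (0,7); v=(1,-1)
6. t=7 → B at (7,0); v=(1,1)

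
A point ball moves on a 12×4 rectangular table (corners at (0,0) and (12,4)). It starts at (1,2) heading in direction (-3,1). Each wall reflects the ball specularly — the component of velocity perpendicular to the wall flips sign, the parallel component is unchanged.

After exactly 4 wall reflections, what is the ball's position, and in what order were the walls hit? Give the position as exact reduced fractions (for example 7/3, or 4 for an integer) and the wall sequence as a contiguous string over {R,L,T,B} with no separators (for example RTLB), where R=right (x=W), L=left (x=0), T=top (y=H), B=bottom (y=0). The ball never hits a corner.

Final position: (7,0)
Wall sequence: LTRB

1. t=1/3 → L at (0,7/3); v=(3,1)
2. t=5/3 → T at (5,4); v=(3,-1)
3. t=7/3 → R at (12,5/3); v=(-3,-1)
4. t=5/3 → B at (7,0); v=(-3,1)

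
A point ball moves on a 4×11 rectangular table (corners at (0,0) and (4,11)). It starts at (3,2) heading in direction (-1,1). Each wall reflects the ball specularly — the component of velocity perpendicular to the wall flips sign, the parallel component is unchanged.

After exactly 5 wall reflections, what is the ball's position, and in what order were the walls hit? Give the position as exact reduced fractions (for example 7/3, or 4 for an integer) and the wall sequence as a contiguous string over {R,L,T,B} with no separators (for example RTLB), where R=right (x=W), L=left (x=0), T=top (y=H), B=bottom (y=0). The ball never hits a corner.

1. t=3 → L at (0,5); v=(1,1)
2. t=4 → R at (4,9); v=(-1,1)
3. t=2 → T at (2,11); v=(-1,-1)
4. t=2 → L at (0,9); v=(1,-1)
5. t=4 → R at (4,5); v=(-1,-1)

Final position: (4,5)
Wall sequence: LRTLR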